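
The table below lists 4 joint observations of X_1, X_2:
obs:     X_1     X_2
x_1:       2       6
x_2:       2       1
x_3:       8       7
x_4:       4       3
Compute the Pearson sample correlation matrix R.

Step 1 — column means:
  mean(X_1) = (2 + 2 + 8 + 4) / 4 = 16/4 = 4
  mean(X_2) = (6 + 1 + 7 + 3) / 4 = 17/4 = 4.25

Step 2 — sample variances and covariances s[i,j] = (1/(n-1)) · Σ_k (x_{k,i} - mean_i) · (x_{k,j} - mean_j), with n-1 = 3:
  s[X_1,X_1] = ((-2)·(-2) + (-2)·(-2) + (4)·(4) + (0)·(0)) / 3 = 24/3 = 8
  s[X_1,X_2] = ((-2)·(1.75) + (-2)·(-3.25) + (4)·(2.75) + (0)·(-1.25)) / 3 = 14/3 = 4.6667
  s[X_2,X_2] = ((1.75)·(1.75) + (-3.25)·(-3.25) + (2.75)·(2.75) + (-1.25)·(-1.25)) / 3 = 22.75/3 = 7.5833
  Sample standard deviations s_i = √(s[i,i]):
  s(X_1) = √(8) = 2.8284
  s(X_2) = √(7.5833) = 2.7538

Step 3 — r_{ij} = s_{ij} / (s_i · s_j):
  r[X_1,X_1] = 1 (diagonal).
  r[X_1,X_2] = 4.6667 / (2.8284 · 2.7538) = 4.6667 / 7.7889 = 0.5991
  r[X_2,X_2] = 1 (diagonal).

R is symmetric with unit diagonal. Assembling:

R = [[1, 0.5991],
 [0.5991, 1]]


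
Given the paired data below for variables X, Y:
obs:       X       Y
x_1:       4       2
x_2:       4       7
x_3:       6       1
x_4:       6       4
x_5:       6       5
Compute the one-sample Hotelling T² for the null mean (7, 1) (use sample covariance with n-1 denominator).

Step 1 — sample mean vector:
  mean(X) = (4 + 4 + 6 + 6 + 6) / 5 = 26/5 = 5.2
  mean(Y) = (2 + 7 + 1 + 4 + 5) / 5 = 19/5 = 3.8
  x̄ = (5.2, 3.8),  deviation x̄ - mu_0 = (5.2, 3.8) - (7, 1) = (-1.8, 2.8).

Step 2 — sample covariance matrix, S[i,j] = (1/(n-1)) · Σ_k (x_{k,i} - mean_i) · (x_{k,j} - mean_j), divisor n-1 = 4:
  S[X,X] = ((-1.2)·(-1.2) + (-1.2)·(-1.2) + (0.8)·(0.8) + (0.8)·(0.8) + (0.8)·(0.8)) / 4 = 4.8/4 = 1.2
  S[X,Y] = ((-1.2)·(-1.8) + (-1.2)·(3.2) + (0.8)·(-2.8) + (0.8)·(0.2) + (0.8)·(1.2)) / 4 = -2.8/4 = -0.7
  S[Y,Y] = ((-1.8)·(-1.8) + (3.2)·(3.2) + (-2.8)·(-2.8) + (0.2)·(0.2) + (1.2)·(1.2)) / 4 = 22.8/4 = 5.7
  S = [[1.2, -0.7],
 [-0.7, 5.7]].

Step 3 — invert S. det(S) = 1.2·5.7 - (-0.7)² = 6.35.
  S^{-1} = (1/det) · [[d, -b], [-b, a]] = [[0.8976, 0.1102],
 [0.1102, 0.189]].

Step 4 — quadratic form (x̄ - mu_0)^T · S^{-1} · (x̄ - mu_0):
  S^{-1} · (x̄ - mu_0) = (-1.3071, 0.3307),
  (x̄ - mu_0)^T · [...] = (-1.8)·(-1.3071) + (2.8)·(0.3307) = 3.2787.

Step 5 — scale by n: T² = 5 · 3.2787 = 16.3937.

T² ≈ 16.3937


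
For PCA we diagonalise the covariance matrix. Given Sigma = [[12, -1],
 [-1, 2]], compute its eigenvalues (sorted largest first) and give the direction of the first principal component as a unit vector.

Step 1 — characteristic polynomial of 2×2 Sigma:
  det(Sigma - λI) = λ² - trace · λ + det = 0.
  trace = 12 + 2 = 14, det = 12·2 - (-1)² = 23.
Step 2 — discriminant:
  Δ = trace² - 4·det = 196 - 92 = 104.
Step 3 — eigenvalues:
  λ = (trace ± √Δ)/2 = (14 ± 10.198)/2,
  λ_1 = 12.099,  λ_2 = 1.901.

Step 4 — unit eigenvector for λ_1: solve (Sigma - λ_1 I)v = 0. First row:
  (12 - 12.099)·v_x + (-1)·v_y = 0, i.e. (-0.099)·v_x + (-1)·v_y = 0,
  so v ∝ (b, λ_1 - a) = (-1, 0.099); multiply by -1 so the first entry is positive: u = (1, -0.099).
  ||u|| = √((1)² + (-0.099)²) = √(1.0098) ≈ 1.0049,
  v_1 = u/||u|| ≈ (0.9951, -0.0985) (||v_1|| = 1).

λ_1 = 12.099,  λ_2 = 1.901;  v_1 ≈ (0.9951, -0.0985)


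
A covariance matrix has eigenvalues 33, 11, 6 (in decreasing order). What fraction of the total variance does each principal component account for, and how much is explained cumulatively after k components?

Step 1 — total variance = trace(Sigma) = Σ λ_i = 33 + 11 + 6 = 50.

Step 2 — fraction explained by component i = λ_i / Σ λ:
  PC1: 33/50 = 0.66
  PC2: 11/50 = 0.22
  PC3: 6/50 = 0.12

Step 3 — cumulative fraction after k components = (λ_1 + ... + λ_k) / Σ λ:
  k = 1: 33/50 = 0.66
  k = 2: (33 + 11)/50 = 44/50 = 0.88
  k = 3: (33 + 11 + 6)/50 = 50/50 = 1

Summary (fraction, with percent):

explained: PC1 0.66 (66%), PC2 0.22 (22%), PC3 0.12 (12%);  cumulative: 0.66, 0.88, 1


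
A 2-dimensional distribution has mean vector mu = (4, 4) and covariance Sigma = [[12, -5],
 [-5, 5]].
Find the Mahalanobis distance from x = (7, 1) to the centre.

Step 1 — centre the observation: (x - mu) = (3, -3).

Step 2 — invert Sigma. det(Sigma) = 12·5 - (-5)² = 35.
  Sigma^{-1} = (1/det) · [[d, -b], [-b, a]] = [[0.1429, 0.1429],
 [0.1429, 0.3429]].

Step 3 — form the quadratic (x - mu)^T · Sigma^{-1} · (x - mu):
  Sigma^{-1} · (x - mu) = (0, -0.6).
  (x - mu)^T · [Sigma^{-1} · (x - mu)] = (3)·(0) + (-3)·(-0.6) = 1.8.

Step 4 — take square root: d = √(1.8) ≈ 1.3416.

d(x, mu) = √(1.8) ≈ 1.3416


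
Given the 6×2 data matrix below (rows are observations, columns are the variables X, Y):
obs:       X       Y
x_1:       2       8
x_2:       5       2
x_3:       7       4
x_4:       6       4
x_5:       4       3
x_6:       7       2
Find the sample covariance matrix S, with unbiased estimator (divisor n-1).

Step 1 — column means:
  mean(X) = (2 + 5 + 7 + 6 + 4 + 7) / 6 = 31/6 = 5.1667
  mean(Y) = (8 + 2 + 4 + 4 + 3 + 2) / 6 = 23/6 = 3.8333

Step 2 — sample covariance S[i,j] = (1/(n-1)) · Σ_k (x_{k,i} - mean_i) · (x_{k,j} - mean_j), with n-1 = 5.
  S[X,X] = ((-3.1667)·(-3.1667) + (-0.1667)·(-0.1667) + (1.8333)·(1.8333) + (0.8333)·(0.8333) + (-1.1667)·(-1.1667) + (1.8333)·(1.8333)) / 5 = 18.8333/5 = 3.7667
  S[X,Y] = ((-3.1667)·(4.1667) + (-0.1667)·(-1.8333) + (1.8333)·(0.1667) + (0.8333)·(0.1667) + (-1.1667)·(-0.8333) + (1.8333)·(-1.8333)) / 5 = -14.8333/5 = -2.9667
  S[Y,Y] = ((4.1667)·(4.1667) + (-1.8333)·(-1.8333) + (0.1667)·(0.1667) + (0.1667)·(0.1667) + (-0.8333)·(-0.8333) + (-1.8333)·(-1.8333)) / 5 = 24.8333/5 = 4.9667

S is symmetric (S[j,i] = S[i,j]). Assembling:

S = [[3.7667, -2.9667],
 [-2.9667, 4.9667]]


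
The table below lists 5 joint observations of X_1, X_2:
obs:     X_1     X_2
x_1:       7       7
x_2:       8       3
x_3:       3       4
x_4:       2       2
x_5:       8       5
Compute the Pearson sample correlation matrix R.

Step 1 — column means:
  mean(X_1) = (7 + 8 + 3 + 2 + 8) / 5 = 28/5 = 5.6
  mean(X_2) = (7 + 3 + 4 + 2 + 5) / 5 = 21/5 = 4.2

Step 2 — sample variances and covariances s[i,j] = (1/(n-1)) · Σ_k (x_{k,i} - mean_i) · (x_{k,j} - mean_j), with n-1 = 4:
  s[X_1,X_1] = ((1.4)·(1.4) + (2.4)·(2.4) + (-2.6)·(-2.6) + (-3.6)·(-3.6) + (2.4)·(2.4)) / 4 = 33.2/4 = 8.3
  s[X_1,X_2] = ((1.4)·(2.8) + (2.4)·(-1.2) + (-2.6)·(-0.2) + (-3.6)·(-2.2) + (2.4)·(0.8)) / 4 = 11.4/4 = 2.85
  s[X_2,X_2] = ((2.8)·(2.8) + (-1.2)·(-1.2) + (-0.2)·(-0.2) + (-2.2)·(-2.2) + (0.8)·(0.8)) / 4 = 14.8/4 = 3.7
  Sample standard deviations s_i = √(s[i,i]):
  s(X_1) = √(8.3) = 2.881
  s(X_2) = √(3.7) = 1.9235

Step 3 — r_{ij} = s_{ij} / (s_i · s_j):
  r[X_1,X_1] = 1 (diagonal).
  r[X_1,X_2] = 2.85 / (2.881 · 1.9235) = 2.85 / 5.5417 = 0.5143
  r[X_2,X_2] = 1 (diagonal).

R is symmetric with unit diagonal. Assembling:

R = [[1, 0.5143],
 [0.5143, 1]]


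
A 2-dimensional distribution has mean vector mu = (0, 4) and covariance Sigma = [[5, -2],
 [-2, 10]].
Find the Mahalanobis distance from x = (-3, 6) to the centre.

Step 1 — centre the observation: (x - mu) = (-3, 2).

Step 2 — invert Sigma. det(Sigma) = 5·10 - (-2)² = 46.
  Sigma^{-1} = (1/det) · [[d, -b], [-b, a]] = [[0.2174, 0.0435],
 [0.0435, 0.1087]].

Step 3 — form the quadratic (x - mu)^T · Sigma^{-1} · (x - mu):
  Sigma^{-1} · (x - mu) = (-0.5652, 0.087).
  (x - mu)^T · [Sigma^{-1} · (x - mu)] = (-3)·(-0.5652) + (2)·(0.087) = 1.8696.

Step 4 — take square root: d = √(1.8696) ≈ 1.3673.

d(x, mu) = √(1.8696) ≈ 1.3673


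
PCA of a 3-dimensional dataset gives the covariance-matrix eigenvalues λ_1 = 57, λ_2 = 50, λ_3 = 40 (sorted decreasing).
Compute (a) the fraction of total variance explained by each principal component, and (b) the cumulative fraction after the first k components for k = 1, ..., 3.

Step 1 — total variance = trace(Sigma) = Σ λ_i = 57 + 50 + 40 = 147.

Step 2 — fraction explained by component i = λ_i / Σ λ:
  PC1: 57/147 = 0.3878
  PC2: 50/147 = 0.3401
  PC3: 40/147 = 0.2721

Step 3 — cumulative fraction after k components = (λ_1 + ... + λ_k) / Σ λ:
  k = 1: 57/147 = 0.3878
  k = 2: (57 + 50)/147 = 107/147 = 0.7279
  k = 3: (57 + 50 + 40)/147 = 147/147 = 1

Summary (fraction, with percent):

explained: PC1 0.3878 (38.78%), PC2 0.3401 (34.01%), PC3 0.2721 (27.21%);  cumulative: 0.3878, 0.7279, 1


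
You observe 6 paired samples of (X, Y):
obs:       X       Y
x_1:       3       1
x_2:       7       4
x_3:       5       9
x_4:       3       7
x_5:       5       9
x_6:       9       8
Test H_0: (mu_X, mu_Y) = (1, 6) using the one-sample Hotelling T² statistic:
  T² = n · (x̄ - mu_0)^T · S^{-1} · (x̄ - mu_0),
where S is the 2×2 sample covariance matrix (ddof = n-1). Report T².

Step 1 — sample mean vector:
  mean(X) = (3 + 7 + 5 + 3 + 5 + 9) / 6 = 32/6 = 5.3333
  mean(Y) = (1 + 4 + 9 + 7 + 9 + 8) / 6 = 38/6 = 6.3333
  x̄ = (5.3333, 6.3333),  deviation x̄ - mu_0 = (5.3333, 6.3333) - (1, 6) = (4.3333, 0.3333).

Step 2 — sample covariance matrix, S[i,j] = (1/(n-1)) · Σ_k (x_{k,i} - mean_i) · (x_{k,j} - mean_j), divisor n-1 = 5:
  S[X,X] = ((-2.3333)·(-2.3333) + (1.6667)·(1.6667) + (-0.3333)·(-0.3333) + (-2.3333)·(-2.3333) + (-0.3333)·(-0.3333) + (3.6667)·(3.6667)) / 5 = 27.3333/5 = 5.4667
  S[X,Y] = ((-2.3333)·(-5.3333) + (1.6667)·(-2.3333) + (-0.3333)·(2.6667) + (-2.3333)·(0.6667) + (-0.3333)·(2.6667) + (3.6667)·(1.6667)) / 5 = 11.3333/5 = 2.2667
  S[Y,Y] = ((-5.3333)·(-5.3333) + (-2.3333)·(-2.3333) + (2.6667)·(2.6667) + (0.6667)·(0.6667) + (2.6667)·(2.6667) + (1.6667)·(1.6667)) / 5 = 51.3333/5 = 10.2667
  S = [[5.4667, 2.2667],
 [2.2667, 10.2667]].

Step 3 — invert S. det(S) = 5.4667·10.2667 - (2.2667)² = 50.9867.
  S^{-1} = (1/det) · [[d, -b], [-b, a]] = [[0.2014, -0.0445],
 [-0.0445, 0.1072]].

Step 4 — quadratic form (x̄ - mu_0)^T · S^{-1} · (x̄ - mu_0):
  S^{-1} · (x̄ - mu_0) = (0.8577, -0.1569),
  (x̄ - mu_0)^T · [...] = (4.3333)·(0.8577) + (0.3333)·(-0.1569) = 3.6646.

Step 5 — scale by n: T² = 6 · 3.6646 = 21.9874.

T² ≈ 21.9874


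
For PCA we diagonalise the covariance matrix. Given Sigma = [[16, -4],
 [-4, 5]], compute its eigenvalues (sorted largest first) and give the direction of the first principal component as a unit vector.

Step 1 — characteristic polynomial of 2×2 Sigma:
  det(Sigma - λI) = λ² - trace · λ + det = 0.
  trace = 16 + 5 = 21, det = 16·5 - (-4)² = 64.
Step 2 — discriminant:
  Δ = trace² - 4·det = 441 - 256 = 185.
Step 3 — eigenvalues:
  λ = (trace ± √Δ)/2 = (21 ± 13.6015)/2,
  λ_1 = 17.3007,  λ_2 = 3.6993.

Step 4 — unit eigenvector for λ_1: solve (Sigma - λ_1 I)v = 0. First row:
  (16 - 17.3007)·v_x + (-4)·v_y = 0, i.e. (-1.3007)·v_x + (-4)·v_y = 0,
  so v ∝ (b, λ_1 - a) = (-4, 1.3007); multiply by -1 so the first entry is positive: u = (4, -1.3007).
  ||u|| = √((4)² + (-1.3007)²) = √(17.6919) ≈ 4.2062,
  v_1 = u/||u|| ≈ (0.951, -0.3092) (||v_1|| = 1).

λ_1 = 17.3007,  λ_2 = 3.6993;  v_1 ≈ (0.951, -0.3092)


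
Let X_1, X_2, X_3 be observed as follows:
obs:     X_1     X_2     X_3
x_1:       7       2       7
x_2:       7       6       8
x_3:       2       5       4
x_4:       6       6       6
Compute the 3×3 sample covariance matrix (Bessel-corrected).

Step 1 — column means:
  mean(X_1) = (7 + 7 + 2 + 6) / 4 = 22/4 = 5.5
  mean(X_2) = (2 + 6 + 5 + 6) / 4 = 19/4 = 4.75
  mean(X_3) = (7 + 8 + 4 + 6) / 4 = 25/4 = 6.25

Step 2 — sample covariance S[i,j] = (1/(n-1)) · Σ_k (x_{k,i} - mean_i) · (x_{k,j} - mean_j), with n-1 = 3.
  S[X_1,X_1] = ((1.5)·(1.5) + (1.5)·(1.5) + (-3.5)·(-3.5) + (0.5)·(0.5)) / 3 = 17/3 = 5.6667
  S[X_1,X_2] = ((1.5)·(-2.75) + (1.5)·(1.25) + (-3.5)·(0.25) + (0.5)·(1.25)) / 3 = -2.5/3 = -0.8333
  S[X_1,X_3] = ((1.5)·(0.75) + (1.5)·(1.75) + (-3.5)·(-2.25) + (0.5)·(-0.25)) / 3 = 11.5/3 = 3.8333
  S[X_2,X_2] = ((-2.75)·(-2.75) + (1.25)·(1.25) + (0.25)·(0.25) + (1.25)·(1.25)) / 3 = 10.75/3 = 3.5833
  S[X_2,X_3] = ((-2.75)·(0.75) + (1.25)·(1.75) + (0.25)·(-2.25) + (1.25)·(-0.25)) / 3 = -0.75/3 = -0.25
  S[X_3,X_3] = ((0.75)·(0.75) + (1.75)·(1.75) + (-2.25)·(-2.25) + (-0.25)·(-0.25)) / 3 = 8.75/3 = 2.9167

S is symmetric (S[j,i] = S[i,j]). Assembling:

S = [[5.6667, -0.8333, 3.8333],
 [-0.8333, 3.5833, -0.25],
 [3.8333, -0.25, 2.9167]]


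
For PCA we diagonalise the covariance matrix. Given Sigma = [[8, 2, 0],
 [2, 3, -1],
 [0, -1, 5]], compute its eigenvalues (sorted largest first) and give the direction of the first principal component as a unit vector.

Step 1 — characteristic polynomial p(λ) = det(λI - Sigma) = λ³ - tr·λ² + c_1·λ - det, where tr = trace, c_1 = sum of the principal 2×2 minors, det = det(Sigma):
  tr = 8 + 3 + 5 = 16,
  c_1 = (8·3 - (2)²) + (8·5 - (0)²) + (3·5 - (-1)²) = 20 + 40 + 14 = 74,
  det = 8·(3·5 - (-1)²) - (2)·((2)·5 - (-1)·(0)) + (0)·((2)·(-1) - 3·(0)) = 8·(14) - (2)·(10) + (0)·(-2) = 92.
  So p(λ) = λ³ - 16λ² + 74λ - 92.
Step 2 — look for an integer root (rational root theorem: any rational root is an integer divisor of 92). Testing λ = 2:
  p(2) = 8 - 64 + 148 - 92 = 0  ✓
  Dividing out (λ - 2): p(λ) = (λ - 2)(λ² - 14λ + 46).
Step 3 — remaining eigenvalues from the quadratic λ² - 14λ + 46 = 0:
  Δ = 14² - 4·46 = 196 - 184 = 12,  λ = (14 ± √12)/2 = (14 ± 3.4641)/2 ≈ 8.7321 or 5.2679.
  Sorted: λ_1 = 8.7321,  λ_2 = 5.2679,  λ_3 = 2  (check: sum = 16 = tr ✓).

Step 4 — unit eigenvector for λ_1 ≈ 8.7321: v spans the null space of (Sigma - λ_1 I), whose rows are
  r_1 = (-0.7321, 2, 0),  r_2 = (2, -5.7321, -1),  r_3 = (0, -1, -3.7321).
  v is orthogonal to every row, so take v ∝ r_2 × r_3 = ((-5.7321)·(-3.7321) - (-1)·(-1), (-1)·(0) - (2)·(-3.7321), (2)·(-1) - (-5.7321)·(0)) ≈ (20.3923, 7.4641, -2).
  Let u = (20.3923, 7.4641, -2).
  ||u|| = √((20.3923)² + (7.4641)² + (-2)²) = √(475.5589) ≈ 21.8073,  v_1 = u/||u|| ≈ (0.9351, 0.3423, -0.0917) (||v_1|| = 1).

λ_1 = 8.7321,  λ_2 = 5.2679,  λ_3 = 2;  v_1 ≈ (0.9351, 0.3423, -0.0917)


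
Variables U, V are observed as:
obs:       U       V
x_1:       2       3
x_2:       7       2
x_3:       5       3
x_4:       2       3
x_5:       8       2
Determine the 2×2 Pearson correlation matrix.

Step 1 — column means:
  mean(U) = (2 + 7 + 5 + 2 + 8) / 5 = 24/5 = 4.8
  mean(V) = (3 + 2 + 3 + 3 + 2) / 5 = 13/5 = 2.6

Step 2 — sample variances and covariances s[i,j] = (1/(n-1)) · Σ_k (x_{k,i} - mean_i) · (x_{k,j} - mean_j), with n-1 = 4:
  s[U,U] = ((-2.8)·(-2.8) + (2.2)·(2.2) + (0.2)·(0.2) + (-2.8)·(-2.8) + (3.2)·(3.2)) / 4 = 30.8/4 = 7.7
  s[U,V] = ((-2.8)·(0.4) + (2.2)·(-0.6) + (0.2)·(0.4) + (-2.8)·(0.4) + (3.2)·(-0.6)) / 4 = -5.4/4 = -1.35
  s[V,V] = ((0.4)·(0.4) + (-0.6)·(-0.6) + (0.4)·(0.4) + (0.4)·(0.4) + (-0.6)·(-0.6)) / 4 = 1.2/4 = 0.3
  Sample standard deviations s_i = √(s[i,i]):
  s(U) = √(7.7) = 2.7749
  s(V) = √(0.3) = 0.5477

Step 3 — r_{ij} = s_{ij} / (s_i · s_j):
  r[U,U] = 1 (diagonal).
  r[U,V] = -1.35 / (2.7749 · 0.5477) = -1.35 / 1.5199 = -0.8882
  r[V,V] = 1 (diagonal).

R is symmetric with unit diagonal. Assembling:

R = [[1, -0.8882],
 [-0.8882, 1]]


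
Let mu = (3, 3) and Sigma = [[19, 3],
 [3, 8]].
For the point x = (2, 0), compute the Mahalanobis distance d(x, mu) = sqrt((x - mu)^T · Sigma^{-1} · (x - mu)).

Step 1 — centre the observation: (x - mu) = (-1, -3).

Step 2 — invert Sigma. det(Sigma) = 19·8 - (3)² = 143.
  Sigma^{-1} = (1/det) · [[d, -b], [-b, a]] = [[0.0559, -0.021],
 [-0.021, 0.1329]].

Step 3 — form the quadratic (x - mu)^T · Sigma^{-1} · (x - mu):
  Sigma^{-1} · (x - mu) = (0.007, -0.3776).
  (x - mu)^T · [Sigma^{-1} · (x - mu)] = (-1)·(0.007) + (-3)·(-0.3776) = 1.1259.

Step 4 — take square root: d = √(1.1259) ≈ 1.0611.

d(x, mu) = √(1.1259) ≈ 1.0611


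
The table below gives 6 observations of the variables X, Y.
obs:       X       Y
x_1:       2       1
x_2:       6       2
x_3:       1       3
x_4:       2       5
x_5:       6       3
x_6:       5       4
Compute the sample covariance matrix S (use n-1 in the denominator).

Step 1 — column means:
  mean(X) = (2 + 6 + 1 + 2 + 6 + 5) / 6 = 22/6 = 3.6667
  mean(Y) = (1 + 2 + 3 + 5 + 3 + 4) / 6 = 18/6 = 3

Step 2 — sample covariance S[i,j] = (1/(n-1)) · Σ_k (x_{k,i} - mean_i) · (x_{k,j} - mean_j), with n-1 = 5.
  S[X,X] = ((-1.6667)·(-1.6667) + (2.3333)·(2.3333) + (-2.6667)·(-2.6667) + (-1.6667)·(-1.6667) + (2.3333)·(2.3333) + (1.3333)·(1.3333)) / 5 = 25.3333/5 = 5.0667
  S[X,Y] = ((-1.6667)·(-2) + (2.3333)·(-1) + (-2.6667)·(0) + (-1.6667)·(2) + (2.3333)·(0) + (1.3333)·(1)) / 5 = -1/5 = -0.2
  S[Y,Y] = ((-2)·(-2) + (-1)·(-1) + (0)·(0) + (2)·(2) + (0)·(0) + (1)·(1)) / 5 = 10/5 = 2

S is symmetric (S[j,i] = S[i,j]). Assembling:

S = [[5.0667, -0.2],
 [-0.2, 2]]


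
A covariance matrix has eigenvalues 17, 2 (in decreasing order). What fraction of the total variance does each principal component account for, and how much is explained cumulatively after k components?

Step 1 — total variance = trace(Sigma) = Σ λ_i = 17 + 2 = 19.

Step 2 — fraction explained by component i = λ_i / Σ λ:
  PC1: 17/19 = 0.8947
  PC2: 2/19 = 0.1053

Step 3 — cumulative fraction after k components = (λ_1 + ... + λ_k) / Σ λ:
  k = 1: 17/19 = 0.8947
  k = 2: (17 + 2)/19 = 19/19 = 1

Summary (fraction, with percent):

explained: PC1 0.8947 (89.47%), PC2 0.1053 (10.53%);  cumulative: 0.8947, 1


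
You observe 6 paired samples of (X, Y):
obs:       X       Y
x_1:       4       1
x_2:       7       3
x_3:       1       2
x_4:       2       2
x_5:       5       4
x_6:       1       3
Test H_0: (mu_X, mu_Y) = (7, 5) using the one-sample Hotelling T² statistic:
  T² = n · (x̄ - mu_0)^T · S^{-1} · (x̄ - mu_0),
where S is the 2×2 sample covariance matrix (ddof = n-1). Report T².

Step 1 — sample mean vector:
  mean(X) = (4 + 7 + 1 + 2 + 5 + 1) / 6 = 20/6 = 3.3333
  mean(Y) = (1 + 3 + 2 + 2 + 4 + 3) / 6 = 15/6 = 2.5
  x̄ = (3.3333, 2.5),  deviation x̄ - mu_0 = (3.3333, 2.5) - (7, 5) = (-3.6667, -2.5).

Step 2 — sample covariance matrix, S[i,j] = (1/(n-1)) · Σ_k (x_{k,i} - mean_i) · (x_{k,j} - mean_j), divisor n-1 = 5:
  S[X,X] = ((0.6667)·(0.6667) + (3.6667)·(3.6667) + (-2.3333)·(-2.3333) + (-1.3333)·(-1.3333) + (1.6667)·(1.6667) + (-2.3333)·(-2.3333)) / 5 = 29.3333/5 = 5.8667
  S[X,Y] = ((0.6667)·(-1.5) + (3.6667)·(0.5) + (-2.3333)·(-0.5) + (-1.3333)·(-0.5) + (1.6667)·(1.5) + (-2.3333)·(0.5)) / 5 = 4/5 = 0.8
  S[Y,Y] = ((-1.5)·(-1.5) + (0.5)·(0.5) + (-0.5)·(-0.5) + (-0.5)·(-0.5) + (1.5)·(1.5) + (0.5)·(0.5)) / 5 = 5.5/5 = 1.1
  S = [[5.8667, 0.8],
 [0.8, 1.1]].

Step 3 — invert S. det(S) = 5.8667·1.1 - (0.8)² = 5.8133.
  S^{-1} = (1/det) · [[d, -b], [-b, a]] = [[0.1892, -0.1376],
 [-0.1376, 1.0092]].

Step 4 — quadratic form (x̄ - mu_0)^T · S^{-1} · (x̄ - mu_0):
  S^{-1} · (x̄ - mu_0) = (-0.3498, -2.0183),
  (x̄ - mu_0)^T · [...] = (-3.6667)·(-0.3498) + (-2.5)·(-2.0183) = 6.3284.

Step 5 — scale by n: T² = 6 · 6.3284 = 37.9702.

T² ≈ 37.9702


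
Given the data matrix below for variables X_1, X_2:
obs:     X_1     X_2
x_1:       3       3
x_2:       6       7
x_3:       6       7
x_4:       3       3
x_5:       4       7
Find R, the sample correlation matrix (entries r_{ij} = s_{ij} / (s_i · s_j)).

Step 1 — column means:
  mean(X_1) = (3 + 6 + 6 + 3 + 4) / 5 = 22/5 = 4.4
  mean(X_2) = (3 + 7 + 7 + 3 + 7) / 5 = 27/5 = 5.4

Step 2 — sample variances and covariances s[i,j] = (1/(n-1)) · Σ_k (x_{k,i} - mean_i) · (x_{k,j} - mean_j), with n-1 = 4:
  s[X_1,X_1] = ((-1.4)·(-1.4) + (1.6)·(1.6) + (1.6)·(1.6) + (-1.4)·(-1.4) + (-0.4)·(-0.4)) / 4 = 9.2/4 = 2.3
  s[X_1,X_2] = ((-1.4)·(-2.4) + (1.6)·(1.6) + (1.6)·(1.6) + (-1.4)·(-2.4) + (-0.4)·(1.6)) / 4 = 11.2/4 = 2.8
  s[X_2,X_2] = ((-2.4)·(-2.4) + (1.6)·(1.6) + (1.6)·(1.6) + (-2.4)·(-2.4) + (1.6)·(1.6)) / 4 = 19.2/4 = 4.8
  Sample standard deviations s_i = √(s[i,i]):
  s(X_1) = √(2.3) = 1.5166
  s(X_2) = √(4.8) = 2.1909

Step 3 — r_{ij} = s_{ij} / (s_i · s_j):
  r[X_1,X_1] = 1 (diagonal).
  r[X_1,X_2] = 2.8 / (1.5166 · 2.1909) = 2.8 / 3.3226 = 0.8427
  r[X_2,X_2] = 1 (diagonal).

R is symmetric with unit diagonal. Assembling:

R = [[1, 0.8427],
 [0.8427, 1]]


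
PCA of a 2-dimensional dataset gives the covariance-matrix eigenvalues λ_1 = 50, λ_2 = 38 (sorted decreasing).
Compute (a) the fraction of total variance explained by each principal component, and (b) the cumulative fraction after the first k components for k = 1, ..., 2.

Step 1 — total variance = trace(Sigma) = Σ λ_i = 50 + 38 = 88.

Step 2 — fraction explained by component i = λ_i / Σ λ:
  PC1: 50/88 = 0.5682
  PC2: 38/88 = 0.4318

Step 3 — cumulative fraction after k components = (λ_1 + ... + λ_k) / Σ λ:
  k = 1: 50/88 = 0.5682
  k = 2: (50 + 38)/88 = 88/88 = 1

Summary (fraction, with percent):

explained: PC1 0.5682 (56.82%), PC2 0.4318 (43.18%);  cumulative: 0.5682, 1


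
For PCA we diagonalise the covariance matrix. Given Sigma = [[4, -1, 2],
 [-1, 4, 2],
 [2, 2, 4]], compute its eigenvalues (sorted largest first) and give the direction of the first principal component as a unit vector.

Step 1 — characteristic polynomial p(λ) = det(λI - Sigma) = λ³ - tr·λ² + c_1·λ - det, where tr = trace, c_1 = sum of the principal 2×2 minors, det = det(Sigma):
  tr = 4 + 4 + 4 = 12,
  c_1 = (4·4 - (-1)²) + (4·4 - (2)²) + (4·4 - (2)²) = 15 + 12 + 12 = 39,
  det = 4·(4·4 - (2)²) - (-1)·((-1)·4 - (2)·(2)) + (2)·((-1)·(2) - 4·(2)) = 4·(12) - (-1)·(-8) + (2)·(-10) = 20.
  So p(λ) = λ³ - 12λ² + 39λ - 20.
Step 2 — look for an integer root (rational root theorem: any rational root is an integer divisor of 20). Testing λ = 5:
  p(5) = 125 - 300 + 195 - 20 = 0  ✓
  Dividing out (λ - 5): p(λ) = (λ - 5)(λ² - 7λ + 4).
Step 3 — remaining eigenvalues from the quadratic λ² - 7λ + 4 = 0:
  Δ = 7² - 4·4 = 49 - 16 = 33,  λ = (7 ± √33)/2 = (7 ± 5.7446)/2 ≈ 6.3723 or 0.6277.
  Sorted: λ_1 = 6.3723,  λ_2 = 5,  λ_3 = 0.6277  (check: sum = 12 = tr ✓).

Step 4 — unit eigenvector for λ_1 ≈ 6.3723: v spans the null space of (Sigma - λ_1 I), whose rows are
  r_1 = (-2.3723, -1, 2),  r_2 = (-1, -2.3723, 2),  r_3 = (2, 2, -2.3723).
  v is orthogonal to every row, so take v ∝ r_1 × r_2 = ((-1)·(2) - (2)·(-2.3723), (2)·(-1) - (-2.3723)·(2), (-2.3723)·(-2.3723) - (-1)·(-1)) ≈ (2.7446, 2.7446, 4.6277).
  Let u = (2.7446, 2.7446, 4.6277).
  ||u|| = √((2.7446)² + (2.7446)² + (4.6277)²) = √(36.481) ≈ 6.04,  v_1 = u/||u|| ≈ (0.4544, 0.4544, 0.7662) (||v_1|| = 1).

λ_1 = 6.3723,  λ_2 = 5,  λ_3 = 0.6277;  v_1 ≈ (0.4544, 0.4544, 0.7662)


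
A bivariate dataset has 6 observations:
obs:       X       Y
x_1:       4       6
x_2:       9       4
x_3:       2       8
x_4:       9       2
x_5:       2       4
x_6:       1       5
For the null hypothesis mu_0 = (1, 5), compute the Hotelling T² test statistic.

Step 1 — sample mean vector:
  mean(X) = (4 + 9 + 2 + 9 + 2 + 1) / 6 = 27/6 = 4.5
  mean(Y) = (6 + 4 + 8 + 2 + 4 + 5) / 6 = 29/6 = 4.8333
  x̄ = (4.5, 4.8333),  deviation x̄ - mu_0 = (4.5, 4.8333) - (1, 5) = (3.5, -0.1667).

Step 2 — sample covariance matrix, S[i,j] = (1/(n-1)) · Σ_k (x_{k,i} - mean_i) · (x_{k,j} - mean_j), divisor n-1 = 5:
  S[X,X] = ((-0.5)·(-0.5) + (4.5)·(4.5) + (-2.5)·(-2.5) + (4.5)·(4.5) + (-2.5)·(-2.5) + (-3.5)·(-3.5)) / 5 = 65.5/5 = 13.1
  S[X,Y] = ((-0.5)·(1.1667) + (4.5)·(-0.8333) + (-2.5)·(3.1667) + (4.5)·(-2.8333) + (-2.5)·(-0.8333) + (-3.5)·(0.1667)) / 5 = -23.5/5 = -4.7
  S[Y,Y] = ((1.1667)·(1.1667) + (-0.8333)·(-0.8333) + (3.1667)·(3.1667) + (-2.8333)·(-2.8333) + (-0.8333)·(-0.8333) + (0.1667)·(0.1667)) / 5 = 20.8333/5 = 4.1667
  S = [[13.1, -4.7],
 [-4.7, 4.1667]].

Step 3 — invert S. det(S) = 13.1·4.1667 - (-4.7)² = 32.4933.
  S^{-1} = (1/det) · [[d, -b], [-b, a]] = [[0.1282, 0.1446],
 [0.1446, 0.4032]].

Step 4 — quadratic form (x̄ - mu_0)^T · S^{-1} · (x̄ - mu_0):
  S^{-1} · (x̄ - mu_0) = (0.4247, 0.4391),
  (x̄ - mu_0)^T · [...] = (3.5)·(0.4247) + (-0.1667)·(0.4391) = 1.4133.

Step 5 — scale by n: T² = 6 · 1.4133 = 8.4797.

T² ≈ 8.4797


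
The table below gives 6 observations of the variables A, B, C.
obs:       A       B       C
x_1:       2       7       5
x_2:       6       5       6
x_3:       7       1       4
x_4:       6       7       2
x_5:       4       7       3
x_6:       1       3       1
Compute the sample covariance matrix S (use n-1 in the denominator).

Step 1 — column means:
  mean(A) = (2 + 6 + 7 + 6 + 4 + 1) / 6 = 26/6 = 4.3333
  mean(B) = (7 + 5 + 1 + 7 + 7 + 3) / 6 = 30/6 = 5
  mean(C) = (5 + 6 + 4 + 2 + 3 + 1) / 6 = 21/6 = 3.5

Step 2 — sample covariance S[i,j] = (1/(n-1)) · Σ_k (x_{k,i} - mean_i) · (x_{k,j} - mean_j), with n-1 = 5.
  S[A,A] = ((-2.3333)·(-2.3333) + (1.6667)·(1.6667) + (2.6667)·(2.6667) + (1.6667)·(1.6667) + (-0.3333)·(-0.3333) + (-3.3333)·(-3.3333)) / 5 = 29.3333/5 = 5.8667
  S[A,B] = ((-2.3333)·(2) + (1.6667)·(0) + (2.6667)·(-4) + (1.6667)·(2) + (-0.3333)·(2) + (-3.3333)·(-2)) / 5 = -6/5 = -1.2
  S[A,C] = ((-2.3333)·(1.5) + (1.6667)·(2.5) + (2.6667)·(0.5) + (1.6667)·(-1.5) + (-0.3333)·(-0.5) + (-3.3333)·(-2.5)) / 5 = 8/5 = 1.6
  S[B,B] = ((2)·(2) + (0)·(0) + (-4)·(-4) + (2)·(2) + (2)·(2) + (-2)·(-2)) / 5 = 32/5 = 6.4
  S[B,C] = ((2)·(1.5) + (0)·(2.5) + (-4)·(0.5) + (2)·(-1.5) + (2)·(-0.5) + (-2)·(-2.5)) / 5 = 2/5 = 0.4
  S[C,C] = ((1.5)·(1.5) + (2.5)·(2.5) + (0.5)·(0.5) + (-1.5)·(-1.5) + (-0.5)·(-0.5) + (-2.5)·(-2.5)) / 5 = 17.5/5 = 3.5

S is symmetric (S[j,i] = S[i,j]). Assembling:

S = [[5.8667, -1.2, 1.6],
 [-1.2, 6.4, 0.4],
 [1.6, 0.4, 3.5]]


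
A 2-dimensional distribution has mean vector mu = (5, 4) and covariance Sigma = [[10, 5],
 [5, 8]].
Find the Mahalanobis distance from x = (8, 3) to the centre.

Step 1 — centre the observation: (x - mu) = (3, -1).

Step 2 — invert Sigma. det(Sigma) = 10·8 - (5)² = 55.
  Sigma^{-1} = (1/det) · [[d, -b], [-b, a]] = [[0.1455, -0.0909],
 [-0.0909, 0.1818]].

Step 3 — form the quadratic (x - mu)^T · Sigma^{-1} · (x - mu):
  Sigma^{-1} · (x - mu) = (0.5273, -0.4545).
  (x - mu)^T · [Sigma^{-1} · (x - mu)] = (3)·(0.5273) + (-1)·(-0.4545) = 2.0364.

Step 4 — take square root: d = √(2.0364) ≈ 1.427.

d(x, mu) = √(2.0364) ≈ 1.427


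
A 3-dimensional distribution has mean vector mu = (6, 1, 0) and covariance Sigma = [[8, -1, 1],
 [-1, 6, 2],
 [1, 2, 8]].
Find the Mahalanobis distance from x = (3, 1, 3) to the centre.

Step 1 — centre the observation: (x - mu) = (-3, 0, 3).

Step 2 — invert Sigma (cofactor / det for 3×3, or solve directly):
  Sigma^{-1} = [[0.1317, 0.0299, -0.024],
 [0.0299, 0.1886, -0.0509],
 [-0.024, -0.0509, 0.1407]].

Step 3 — form the quadratic (x - mu)^T · Sigma^{-1} · (x - mu):
  Sigma^{-1} · (x - mu) = (-0.4671, -0.2425, 0.494).
  (x - mu)^T · [Sigma^{-1} · (x - mu)] = (-3)·(-0.4671) + (0)·(-0.2425) + (3)·(0.494) = 2.8832.

Step 4 — take square root: d = √(2.8832) ≈ 1.698.

d(x, mu) = √(2.8832) ≈ 1.698


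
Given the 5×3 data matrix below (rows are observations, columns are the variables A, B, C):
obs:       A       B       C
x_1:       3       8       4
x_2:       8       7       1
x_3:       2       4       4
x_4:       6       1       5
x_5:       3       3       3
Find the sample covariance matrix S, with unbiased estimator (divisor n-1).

Step 1 — column means:
  mean(A) = (3 + 8 + 2 + 6 + 3) / 5 = 22/5 = 4.4
  mean(B) = (8 + 7 + 4 + 1 + 3) / 5 = 23/5 = 4.6
  mean(C) = (4 + 1 + 4 + 5 + 3) / 5 = 17/5 = 3.4

Step 2 — sample covariance S[i,j] = (1/(n-1)) · Σ_k (x_{k,i} - mean_i) · (x_{k,j} - mean_j), with n-1 = 4.
  S[A,A] = ((-1.4)·(-1.4) + (3.6)·(3.6) + (-2.4)·(-2.4) + (1.6)·(1.6) + (-1.4)·(-1.4)) / 4 = 25.2/4 = 6.3
  S[A,B] = ((-1.4)·(3.4) + (3.6)·(2.4) + (-2.4)·(-0.6) + (1.6)·(-3.6) + (-1.4)·(-1.6)) / 4 = 1.8/4 = 0.45
  S[A,C] = ((-1.4)·(0.6) + (3.6)·(-2.4) + (-2.4)·(0.6) + (1.6)·(1.6) + (-1.4)·(-0.4)) / 4 = -7.8/4 = -1.95
  S[B,B] = ((3.4)·(3.4) + (2.4)·(2.4) + (-0.6)·(-0.6) + (-3.6)·(-3.6) + (-1.6)·(-1.6)) / 4 = 33.2/4 = 8.3
  S[B,C] = ((3.4)·(0.6) + (2.4)·(-2.4) + (-0.6)·(0.6) + (-3.6)·(1.6) + (-1.6)·(-0.4)) / 4 = -9.2/4 = -2.3
  S[C,C] = ((0.6)·(0.6) + (-2.4)·(-2.4) + (0.6)·(0.6) + (1.6)·(1.6) + (-0.4)·(-0.4)) / 4 = 9.2/4 = 2.3

S is symmetric (S[j,i] = S[i,j]). Assembling:

S = [[6.3, 0.45, -1.95],
 [0.45, 8.3, -2.3],
 [-1.95, -2.3, 2.3]]


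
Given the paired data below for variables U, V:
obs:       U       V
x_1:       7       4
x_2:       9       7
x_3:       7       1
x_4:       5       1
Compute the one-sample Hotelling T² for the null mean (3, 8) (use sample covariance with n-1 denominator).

Step 1 — sample mean vector:
  mean(U) = (7 + 9 + 7 + 5) / 4 = 28/4 = 7
  mean(V) = (4 + 7 + 1 + 1) / 4 = 13/4 = 3.25
  x̄ = (7, 3.25),  deviation x̄ - mu_0 = (7, 3.25) - (3, 8) = (4, -4.75).

Step 2 — sample covariance matrix, S[i,j] = (1/(n-1)) · Σ_k (x_{k,i} - mean_i) · (x_{k,j} - mean_j), divisor n-1 = 3:
  S[U,U] = ((0)·(0) + (2)·(2) + (0)·(0) + (-2)·(-2)) / 3 = 8/3 = 2.6667
  S[U,V] = ((0)·(0.75) + (2)·(3.75) + (0)·(-2.25) + (-2)·(-2.25)) / 3 = 12/3 = 4
  S[V,V] = ((0.75)·(0.75) + (3.75)·(3.75) + (-2.25)·(-2.25) + (-2.25)·(-2.25)) / 3 = 24.75/3 = 8.25
  S = [[2.6667, 4],
 [4, 8.25]].

Step 3 — invert S. det(S) = 2.6667·8.25 - (4)² = 6.
  S^{-1} = (1/det) · [[d, -b], [-b, a]] = [[1.375, -0.6667],
 [-0.6667, 0.4444]].

Step 4 — quadratic form (x̄ - mu_0)^T · S^{-1} · (x̄ - mu_0):
  S^{-1} · (x̄ - mu_0) = (8.6667, -4.7778),
  (x̄ - mu_0)^T · [...] = (4)·(8.6667) + (-4.75)·(-4.7778) = 57.3611.

Step 5 — scale by n: T² = 4 · 57.3611 = 229.4444.

T² ≈ 229.4444


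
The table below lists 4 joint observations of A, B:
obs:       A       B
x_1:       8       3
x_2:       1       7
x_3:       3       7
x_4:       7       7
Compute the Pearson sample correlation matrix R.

Step 1 — column means:
  mean(A) = (8 + 1 + 3 + 7) / 4 = 19/4 = 4.75
  mean(B) = (3 + 7 + 7 + 7) / 4 = 24/4 = 6

Step 2 — sample variances and covariances s[i,j] = (1/(n-1)) · Σ_k (x_{k,i} - mean_i) · (x_{k,j} - mean_j), with n-1 = 3:
  s[A,A] = ((3.25)·(3.25) + (-3.75)·(-3.75) + (-1.75)·(-1.75) + (2.25)·(2.25)) / 3 = 32.75/3 = 10.9167
  s[A,B] = ((3.25)·(-3) + (-3.75)·(1) + (-1.75)·(1) + (2.25)·(1)) / 3 = -13/3 = -4.3333
  s[B,B] = ((-3)·(-3) + (1)·(1) + (1)·(1) + (1)·(1)) / 3 = 12/3 = 4
  Sample standard deviations s_i = √(s[i,i]):
  s(A) = √(10.9167) = 3.304
  s(B) = √(4) = 2

Step 3 — r_{ij} = s_{ij} / (s_i · s_j):
  r[A,A] = 1 (diagonal).
  r[A,B] = -4.3333 / (3.304 · 2) = -4.3333 / 6.6081 = -0.6558
  r[B,B] = 1 (diagonal).

R is symmetric with unit diagonal. Assembling:

R = [[1, -0.6558],
 [-0.6558, 1]]


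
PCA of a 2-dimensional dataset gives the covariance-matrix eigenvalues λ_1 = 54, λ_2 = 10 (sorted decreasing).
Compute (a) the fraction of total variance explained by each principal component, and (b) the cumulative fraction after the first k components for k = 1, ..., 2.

Step 1 — total variance = trace(Sigma) = Σ λ_i = 54 + 10 = 64.

Step 2 — fraction explained by component i = λ_i / Σ λ:
  PC1: 54/64 = 0.8438
  PC2: 10/64 = 0.1562

Step 3 — cumulative fraction after k components = (λ_1 + ... + λ_k) / Σ λ:
  k = 1: 54/64 = 0.8438
  k = 2: (54 + 10)/64 = 64/64 = 1

Summary (fraction, with percent):

explained: PC1 0.8438 (84.38%), PC2 0.1562 (15.62%);  cumulative: 0.8438, 1


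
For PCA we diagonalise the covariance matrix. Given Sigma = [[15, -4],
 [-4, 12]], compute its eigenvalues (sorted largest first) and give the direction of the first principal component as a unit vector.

Step 1 — characteristic polynomial of 2×2 Sigma:
  det(Sigma - λI) = λ² - trace · λ + det = 0.
  trace = 15 + 12 = 27, det = 15·12 - (-4)² = 164.
Step 2 — discriminant:
  Δ = trace² - 4·det = 729 - 656 = 73.
Step 3 — eigenvalues:
  λ = (trace ± √Δ)/2 = (27 ± 8.544)/2,
  λ_1 = 17.772,  λ_2 = 9.228.

Step 4 — unit eigenvector for λ_1: solve (Sigma - λ_1 I)v = 0. First row:
  (15 - 17.772)·v_x + (-4)·v_y = 0, i.e. (-2.772)·v_x + (-4)·v_y = 0,
  so v ∝ (b, λ_1 - a) = (-4, 2.772); multiply by -1 so the first entry is positive: u = (4, -2.772).
  ||u|| = √((4)² + (-2.772)²) = √(23.684) ≈ 4.8666,
  v_1 = u/||u|| ≈ (0.8219, -0.5696) (||v_1|| = 1).

λ_1 = 17.772,  λ_2 = 9.228;  v_1 ≈ (0.8219, -0.5696)


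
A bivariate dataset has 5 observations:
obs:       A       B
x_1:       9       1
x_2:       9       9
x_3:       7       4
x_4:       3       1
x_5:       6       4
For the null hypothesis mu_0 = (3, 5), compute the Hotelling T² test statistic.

Step 1 — sample mean vector:
  mean(A) = (9 + 9 + 7 + 3 + 6) / 5 = 34/5 = 6.8
  mean(B) = (1 + 9 + 4 + 1 + 4) / 5 = 19/5 = 3.8
  x̄ = (6.8, 3.8),  deviation x̄ - mu_0 = (6.8, 3.8) - (3, 5) = (3.8, -1.2).

Step 2 — sample covariance matrix, S[i,j] = (1/(n-1)) · Σ_k (x_{k,i} - mean_i) · (x_{k,j} - mean_j), divisor n-1 = 4:
  S[A,A] = ((2.2)·(2.2) + (2.2)·(2.2) + (0.2)·(0.2) + (-3.8)·(-3.8) + (-0.8)·(-0.8)) / 4 = 24.8/4 = 6.2
  S[A,B] = ((2.2)·(-2.8) + (2.2)·(5.2) + (0.2)·(0.2) + (-3.8)·(-2.8) + (-0.8)·(0.2)) / 4 = 15.8/4 = 3.95
  S[B,B] = ((-2.8)·(-2.8) + (5.2)·(5.2) + (0.2)·(0.2) + (-2.8)·(-2.8) + (0.2)·(0.2)) / 4 = 42.8/4 = 10.7
  S = [[6.2, 3.95],
 [3.95, 10.7]].

Step 3 — invert S. det(S) = 6.2·10.7 - (3.95)² = 50.7375.
  S^{-1} = (1/det) · [[d, -b], [-b, a]] = [[0.2109, -0.0779],
 [-0.0779, 0.1222]].

Step 4 — quadratic form (x̄ - mu_0)^T · S^{-1} · (x̄ - mu_0):
  S^{-1} · (x̄ - mu_0) = (0.8948, -0.4425),
  (x̄ - mu_0)^T · [...] = (3.8)·(0.8948) + (-1.2)·(-0.4425) = 3.9312.

Step 5 — scale by n: T² = 5 · 3.9312 = 19.6561.

T² ≈ 19.6561


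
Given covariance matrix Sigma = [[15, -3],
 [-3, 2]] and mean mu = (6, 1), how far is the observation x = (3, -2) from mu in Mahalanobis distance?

Step 1 — centre the observation: (x - mu) = (-3, -3).

Step 2 — invert Sigma. det(Sigma) = 15·2 - (-3)² = 21.
  Sigma^{-1} = (1/det) · [[d, -b], [-b, a]] = [[0.0952, 0.1429],
 [0.1429, 0.7143]].

Step 3 — form the quadratic (x - mu)^T · Sigma^{-1} · (x - mu):
  Sigma^{-1} · (x - mu) = (-0.7143, -2.5714).
  (x - mu)^T · [Sigma^{-1} · (x - mu)] = (-3)·(-0.7143) + (-3)·(-2.5714) = 9.8571.

Step 4 — take square root: d = √(9.8571) ≈ 3.1396.

d(x, mu) = √(9.8571) ≈ 3.1396


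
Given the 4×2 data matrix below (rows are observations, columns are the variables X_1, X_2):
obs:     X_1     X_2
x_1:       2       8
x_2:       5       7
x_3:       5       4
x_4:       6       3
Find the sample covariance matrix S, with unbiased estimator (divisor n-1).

Step 1 — column means:
  mean(X_1) = (2 + 5 + 5 + 6) / 4 = 18/4 = 4.5
  mean(X_2) = (8 + 7 + 4 + 3) / 4 = 22/4 = 5.5

Step 2 — sample covariance S[i,j] = (1/(n-1)) · Σ_k (x_{k,i} - mean_i) · (x_{k,j} - mean_j), with n-1 = 3.
  S[X_1,X_1] = ((-2.5)·(-2.5) + (0.5)·(0.5) + (0.5)·(0.5) + (1.5)·(1.5)) / 3 = 9/3 = 3
  S[X_1,X_2] = ((-2.5)·(2.5) + (0.5)·(1.5) + (0.5)·(-1.5) + (1.5)·(-2.5)) / 3 = -10/3 = -3.3333
  S[X_2,X_2] = ((2.5)·(2.5) + (1.5)·(1.5) + (-1.5)·(-1.5) + (-2.5)·(-2.5)) / 3 = 17/3 = 5.6667

S is symmetric (S[j,i] = S[i,j]). Assembling:

S = [[3, -3.3333],
 [-3.3333, 5.6667]]


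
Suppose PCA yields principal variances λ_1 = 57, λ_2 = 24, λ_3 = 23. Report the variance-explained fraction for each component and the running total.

Step 1 — total variance = trace(Sigma) = Σ λ_i = 57 + 24 + 23 = 104.

Step 2 — fraction explained by component i = λ_i / Σ λ:
  PC1: 57/104 = 0.5481
  PC2: 24/104 = 0.2308
  PC3: 23/104 = 0.2212

Step 3 — cumulative fraction after k components = (λ_1 + ... + λ_k) / Σ λ:
  k = 1: 57/104 = 0.5481
  k = 2: (57 + 24)/104 = 81/104 = 0.7788
  k = 3: (57 + 24 + 23)/104 = 104/104 = 1

Summary (fraction, with percent):

explained: PC1 0.5481 (54.81%), PC2 0.2308 (23.08%), PC3 0.2212 (22.12%);  cumulative: 0.5481, 0.7788, 1


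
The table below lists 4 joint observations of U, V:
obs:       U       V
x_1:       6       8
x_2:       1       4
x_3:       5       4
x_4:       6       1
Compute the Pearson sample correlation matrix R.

Step 1 — column means:
  mean(U) = (6 + 1 + 5 + 6) / 4 = 18/4 = 4.5
  mean(V) = (8 + 4 + 4 + 1) / 4 = 17/4 = 4.25

Step 2 — sample variances and covariances s[i,j] = (1/(n-1)) · Σ_k (x_{k,i} - mean_i) · (x_{k,j} - mean_j), with n-1 = 3:
  s[U,U] = ((1.5)·(1.5) + (-3.5)·(-3.5) + (0.5)·(0.5) + (1.5)·(1.5)) / 3 = 17/3 = 5.6667
  s[U,V] = ((1.5)·(3.75) + (-3.5)·(-0.25) + (0.5)·(-0.25) + (1.5)·(-3.25)) / 3 = 1.5/3 = 0.5
  s[V,V] = ((3.75)·(3.75) + (-0.25)·(-0.25) + (-0.25)·(-0.25) + (-3.25)·(-3.25)) / 3 = 24.75/3 = 8.25
  Sample standard deviations s_i = √(s[i,i]):
  s(U) = √(5.6667) = 2.3805
  s(V) = √(8.25) = 2.8723

Step 3 — r_{ij} = s_{ij} / (s_i · s_j):
  r[U,U] = 1 (diagonal).
  r[U,V] = 0.5 / (2.3805 · 2.8723) = 0.5 / 6.8374 = 0.0731
  r[V,V] = 1 (diagonal).

R is symmetric with unit diagonal. Assembling:

R = [[1, 0.0731],
 [0.0731, 1]]


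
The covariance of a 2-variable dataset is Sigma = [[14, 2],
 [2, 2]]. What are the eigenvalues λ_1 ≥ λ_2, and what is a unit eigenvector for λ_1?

Step 1 — characteristic polynomial of 2×2 Sigma:
  det(Sigma - λI) = λ² - trace · λ + det = 0.
  trace = 14 + 2 = 16, det = 14·2 - (2)² = 24.
Step 2 — discriminant:
  Δ = trace² - 4·det = 256 - 96 = 160.
Step 3 — eigenvalues:
  λ = (trace ± √Δ)/2 = (16 ± 12.6491)/2,
  λ_1 = 14.3246,  λ_2 = 1.6754.

Step 4 — unit eigenvector for λ_1: solve (Sigma - λ_1 I)v = 0. First row:
  (14 - 14.3246)·v_x + (2)·v_y = 0, i.e. (-0.3246)·v_x + (2)·v_y = 0,
  so v ∝ (b, λ_1 - a) = (2, 0.3246) = u.
  ||u|| = √((2)² + (0.3246)²) = √(4.1053) ≈ 2.0262,
  v_1 = u/||u|| ≈ (0.9871, 0.1602) (||v_1|| = 1).

λ_1 = 14.3246,  λ_2 = 1.6754;  v_1 ≈ (0.9871, 0.1602)


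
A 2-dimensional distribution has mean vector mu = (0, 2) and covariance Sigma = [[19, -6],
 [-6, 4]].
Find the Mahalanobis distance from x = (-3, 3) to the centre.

Step 1 — centre the observation: (x - mu) = (-3, 1).

Step 2 — invert Sigma. det(Sigma) = 19·4 - (-6)² = 40.
  Sigma^{-1} = (1/det) · [[d, -b], [-b, a]] = [[0.1, 0.15],
 [0.15, 0.475]].

Step 3 — form the quadratic (x - mu)^T · Sigma^{-1} · (x - mu):
  Sigma^{-1} · (x - mu) = (-0.15, 0.025).
  (x - mu)^T · [Sigma^{-1} · (x - mu)] = (-3)·(-0.15) + (1)·(0.025) = 0.475.

Step 4 — take square root: d = √(0.475) ≈ 0.6892.

d(x, mu) = √(0.475) ≈ 0.6892


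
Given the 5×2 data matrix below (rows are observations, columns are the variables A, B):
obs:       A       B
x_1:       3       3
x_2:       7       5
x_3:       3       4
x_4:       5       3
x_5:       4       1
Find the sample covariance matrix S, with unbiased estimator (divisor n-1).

Step 1 — column means:
  mean(A) = (3 + 7 + 3 + 5 + 4) / 5 = 22/5 = 4.4
  mean(B) = (3 + 5 + 4 + 3 + 1) / 5 = 16/5 = 3.2

Step 2 — sample covariance S[i,j] = (1/(n-1)) · Σ_k (x_{k,i} - mean_i) · (x_{k,j} - mean_j), with n-1 = 4.
  S[A,A] = ((-1.4)·(-1.4) + (2.6)·(2.6) + (-1.4)·(-1.4) + (0.6)·(0.6) + (-0.4)·(-0.4)) / 4 = 11.2/4 = 2.8
  S[A,B] = ((-1.4)·(-0.2) + (2.6)·(1.8) + (-1.4)·(0.8) + (0.6)·(-0.2) + (-0.4)·(-2.2)) / 4 = 4.6/4 = 1.15
  S[B,B] = ((-0.2)·(-0.2) + (1.8)·(1.8) + (0.8)·(0.8) + (-0.2)·(-0.2) + (-2.2)·(-2.2)) / 4 = 8.8/4 = 2.2

S is symmetric (S[j,i] = S[i,j]). Assembling:

S = [[2.8, 1.15],
 [1.15, 2.2]]


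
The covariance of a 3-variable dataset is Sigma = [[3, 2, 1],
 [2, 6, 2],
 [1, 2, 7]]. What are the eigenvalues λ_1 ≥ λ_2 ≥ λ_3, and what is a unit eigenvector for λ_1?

Step 1 — characteristic polynomial p(λ) = det(λI - Sigma) = λ³ - tr·λ² + c_1·λ - det, where tr = trace, c_1 = sum of the principal 2×2 minors, det = det(Sigma):
  tr = 3 + 6 + 7 = 16,
  c_1 = (3·6 - (2)²) + (3·7 - (1)²) + (6·7 - (2)²) = 14 + 20 + 38 = 72,
  det = 3·(6·7 - (2)²) - (2)·((2)·7 - (2)·(1)) + (1)·((2)·(2) - 6·(1)) = 3·(38) - (2)·(12) + (1)·(-2) = 88.
  So p(λ) = λ³ - 16λ² + 72λ - 88.
Step 2 — look for an integer root (rational root theorem: any rational root is an integer divisor of 88). Testing λ = 2:
  p(2) = 8 - 64 + 144 - 88 = 0  ✓
  Dividing out (λ - 2): p(λ) = (λ - 2)(λ² - 14λ + 44).
Step 3 — remaining eigenvalues from the quadratic λ² - 14λ + 44 = 0:
  Δ = 14² - 4·44 = 196 - 176 = 20,  λ = (14 ± √20)/2 = (14 ± 4.4721)/2 ≈ 9.2361 or 4.7639.
  Sorted: λ_1 = 9.2361,  λ_2 = 4.7639,  λ_3 = 2  (check: sum = 16 = tr ✓).

Step 4 — unit eigenvector for λ_1 ≈ 9.2361: v spans the null space of (Sigma - λ_1 I), whose rows are
  r_1 = (-6.2361, 2, 1),  r_2 = (2, -3.2361, 2),  r_3 = (1, 2, -2.2361).
  v is orthogonal to every row, so take v ∝ r_1 × r_2 = ((2)·(2) - (1)·(-3.2361), (1)·(2) - (-6.2361)·(2), (-6.2361)·(-3.2361) - (2)·(2)) ≈ (7.2361, 14.4721, 16.1803).
  Let u = (7.2361, 14.4721, 16.1803).
  ||u|| = √((7.2361)² + (14.4721)² + (16.1803)²) = √(523.6068) ≈ 22.8825,  v_1 = u/||u|| ≈ (0.3162, 0.6325, 0.7071) (||v_1|| = 1).

λ_1 = 9.2361,  λ_2 = 4.7639,  λ_3 = 2;  v_1 ≈ (0.3162, 0.6325, 0.7071)
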